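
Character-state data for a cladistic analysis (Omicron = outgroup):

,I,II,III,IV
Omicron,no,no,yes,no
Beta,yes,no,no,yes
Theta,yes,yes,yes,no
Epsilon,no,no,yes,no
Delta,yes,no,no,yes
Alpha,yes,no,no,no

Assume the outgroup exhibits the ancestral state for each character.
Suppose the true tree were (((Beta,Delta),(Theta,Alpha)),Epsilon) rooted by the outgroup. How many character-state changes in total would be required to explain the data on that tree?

Map each character onto (((Beta,Delta),(Theta,Alpha)),Epsilon) (rooted by Omicron) and count the minimum state changes it requires (Fitch parsimony):
I: 1; II: 1; III: 2; IV: 1.
Total tree length = 5.

5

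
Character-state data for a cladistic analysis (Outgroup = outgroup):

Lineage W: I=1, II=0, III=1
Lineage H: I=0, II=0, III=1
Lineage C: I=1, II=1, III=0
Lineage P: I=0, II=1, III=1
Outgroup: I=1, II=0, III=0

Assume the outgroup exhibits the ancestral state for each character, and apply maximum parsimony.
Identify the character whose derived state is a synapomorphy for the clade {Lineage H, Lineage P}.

Character polarity is set by the outgroup: the derived state is whichever differs from the outgroup's state, so for I the derived state is '0', and for the remaining characters it is '1'.
I (derived state '0') is shared by Lineage H and Lineage P — a synapomorphy uniting that clade.
II groups Lineage C and Lineage P, which is incompatible with the clades supported by the remaining characters; treating it as convergent (homoplasy) costs fewer steps than any alternative tree.
III (derived state '1') is shared by Lineage H, Lineage P, and Lineage W — a synapomorphy uniting that clade.
Most parsimonious ingroup topology: (Lineage C,(Lineage W,(Lineage H,Lineage P))).
The clade {Lineage H, Lineage P} is supported by I: its derived state '0' occurs in exactly those taxa and in no other taxon (including the outgroup).

I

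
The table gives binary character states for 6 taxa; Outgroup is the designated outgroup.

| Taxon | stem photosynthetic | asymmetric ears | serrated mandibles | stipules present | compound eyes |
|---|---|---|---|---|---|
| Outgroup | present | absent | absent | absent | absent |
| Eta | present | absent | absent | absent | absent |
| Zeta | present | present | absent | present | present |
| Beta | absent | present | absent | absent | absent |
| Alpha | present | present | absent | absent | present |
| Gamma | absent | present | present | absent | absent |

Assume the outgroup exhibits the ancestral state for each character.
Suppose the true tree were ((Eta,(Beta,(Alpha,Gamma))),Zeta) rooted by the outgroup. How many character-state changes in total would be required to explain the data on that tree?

8

Map each character onto ((Eta,(Beta,(Alpha,Gamma))),Zeta) (rooted by Outgroup) and count the minimum state changes it requires (Fitch parsimony):
stem photosynthetic: 2; asymmetric ears: 2; serrated mandibles: 1; stipules present: 1; compound eyes: 2.
Total tree length = 8.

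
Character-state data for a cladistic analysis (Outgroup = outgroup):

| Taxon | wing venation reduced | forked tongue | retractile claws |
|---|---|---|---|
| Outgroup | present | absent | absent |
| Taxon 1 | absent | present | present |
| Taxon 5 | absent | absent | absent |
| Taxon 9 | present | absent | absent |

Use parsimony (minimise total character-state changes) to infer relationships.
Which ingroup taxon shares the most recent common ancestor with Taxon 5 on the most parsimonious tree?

Taxon 1

Character polarity is set by the outgroup: the derived state is whichever differs from the outgroup's state, so for wing venation reduced the derived state is 'absent', and for the remaining characters it is 'present'.
wing venation reduced (derived state 'absent') is shared by Taxon 1 and Taxon 5 — a synapomorphy uniting that clade.
forked tongue (derived state 'present') is unique to Taxon 1 (autapomorphy; uninformative for grouping).
retractile claws (derived state 'present') is unique to Taxon 1 (autapomorphy; uninformative for grouping).
Most parsimonious ingroup topology: ((Taxon 1,Taxon 5),Taxon 9).
Taxon 5 and Taxon 1 form a cherry on this tree, so they are sister taxa.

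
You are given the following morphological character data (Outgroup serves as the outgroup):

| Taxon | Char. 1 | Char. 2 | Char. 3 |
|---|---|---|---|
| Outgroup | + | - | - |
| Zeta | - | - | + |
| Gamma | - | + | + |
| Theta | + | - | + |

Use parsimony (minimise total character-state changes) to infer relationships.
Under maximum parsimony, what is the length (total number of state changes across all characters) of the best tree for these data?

3

Character polarity is set by the outgroup: the derived state is whichever differs from the outgroup's state, so for Char. 1 the derived state is '-', and for the remaining characters it is '+'.
Char. 1: derived state '-' in Gamma and Zeta only — synapomorphy for {Gamma, Zeta}.
Char. 2 (derived state '+') is unique to Gamma (autapomorphy; uninformative for grouping).
All ingroup taxa share the derived state '+' for Char. 3; it defines the ingroup but does not resolve relationships within it.
Most parsimonious ingroup topology: ((Zeta,Gamma),Theta).
Changes per character on this tree: Char. 1: 1; Char. 2: 1; Char. 3: 1.
Total = 3.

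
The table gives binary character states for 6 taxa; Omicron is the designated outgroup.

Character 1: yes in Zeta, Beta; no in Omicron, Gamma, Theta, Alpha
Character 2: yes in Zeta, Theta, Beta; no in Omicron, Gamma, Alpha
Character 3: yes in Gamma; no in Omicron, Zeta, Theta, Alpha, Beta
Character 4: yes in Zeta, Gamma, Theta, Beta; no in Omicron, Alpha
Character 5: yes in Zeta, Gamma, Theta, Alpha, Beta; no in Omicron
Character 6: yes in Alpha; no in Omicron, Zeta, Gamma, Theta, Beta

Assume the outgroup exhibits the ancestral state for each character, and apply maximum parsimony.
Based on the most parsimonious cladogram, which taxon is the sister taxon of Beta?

The outgroup has state 'no' for every character, so 'yes' is the derived state throughout.
Character 1 (derived state 'yes') is shared by Beta and Zeta — a synapomorphy uniting that clade.
Character 2: derived state 'yes' in Beta, Theta, and Zeta only — synapomorphy for {Beta, Theta, Zeta}.
Character 3: derived state 'yes' in Gamma only — an autapomorphy, so it tells us nothing about relationships among taxa.
Character 4: derived state 'yes' in Beta, Gamma, Theta, and Zeta only — synapomorphy for {Beta, Gamma, Theta, Zeta}.
All ingroup taxa share the derived state 'yes' for Character 5; it defines the ingroup but does not resolve relationships within it.
Character 6 (derived state 'yes') is unique to Alpha (autapomorphy; uninformative for grouping).
Most parsimonious ingroup topology: ((((Zeta,Beta),Theta),Gamma),Alpha).
Beta and Zeta form a cherry on this tree, so they are sister taxa.

Zeta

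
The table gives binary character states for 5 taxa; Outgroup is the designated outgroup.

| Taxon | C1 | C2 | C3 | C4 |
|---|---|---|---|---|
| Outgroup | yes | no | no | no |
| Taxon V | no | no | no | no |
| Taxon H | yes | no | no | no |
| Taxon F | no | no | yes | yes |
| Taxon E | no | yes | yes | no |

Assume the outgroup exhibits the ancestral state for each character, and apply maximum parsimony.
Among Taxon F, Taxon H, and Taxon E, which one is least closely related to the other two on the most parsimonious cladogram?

Character polarity is set by the outgroup: the derived state is whichever differs from the outgroup's state, so for C1 the derived state is 'no', and for the remaining characters it is 'yes'.
C1 (derived state 'no') is shared by Taxon E, Taxon F, and Taxon V — a synapomorphy uniting that clade.
C2: derived state 'yes' in Taxon E only — an autapomorphy, so it tells us nothing about relationships among taxa.
C3 (derived state 'yes') is shared by Taxon E and Taxon F — a synapomorphy uniting that clade.
C4 (derived state 'yes') is unique to Taxon F (autapomorphy; uninformative for grouping).
Most parsimonious ingroup topology: ((Taxon V,(Taxon F,Taxon E)),Taxon H).
Taxon F and Taxon E share a more recent common ancestor with each other than either does with Taxon H, so Taxon H is the least closely related of the three.

Taxon H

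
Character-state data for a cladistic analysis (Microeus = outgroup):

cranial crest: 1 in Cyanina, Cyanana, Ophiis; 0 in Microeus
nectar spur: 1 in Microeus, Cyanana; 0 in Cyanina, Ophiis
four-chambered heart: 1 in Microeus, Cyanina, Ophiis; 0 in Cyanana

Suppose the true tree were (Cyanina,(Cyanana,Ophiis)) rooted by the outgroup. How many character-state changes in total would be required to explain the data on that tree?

4

Map each character onto (Cyanina,(Cyanana,Ophiis)) (rooted by Microeus) and count the minimum state changes it requires (Fitch parsimony):
cranial crest: 1; nectar spur: 2; four-chambered heart: 1.
Total tree length = 4.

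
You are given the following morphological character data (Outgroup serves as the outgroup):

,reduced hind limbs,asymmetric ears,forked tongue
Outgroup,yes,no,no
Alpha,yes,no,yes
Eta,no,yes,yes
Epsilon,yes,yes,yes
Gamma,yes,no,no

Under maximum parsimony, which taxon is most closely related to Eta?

Epsilon

Character polarity is set by the outgroup: the derived state is whichever differs from the outgroup's state, so for reduced hind limbs the derived state is 'no', and for the remaining characters it is 'yes'.
reduced hind limbs: derived state 'no' in Eta only — an autapomorphy, so it tells us nothing about relationships among taxa.
asymmetric ears: derived state 'yes' in Epsilon and Eta only — synapomorphy for {Epsilon, Eta}.
forked tongue: derived state 'yes' in Alpha, Epsilon, and Eta only — synapomorphy for {Alpha, Epsilon, Eta}.
Most parsimonious ingroup topology: ((Alpha,(Eta,Epsilon)),Gamma).
Eta and Epsilon form a cherry on this tree, so they are sister taxa.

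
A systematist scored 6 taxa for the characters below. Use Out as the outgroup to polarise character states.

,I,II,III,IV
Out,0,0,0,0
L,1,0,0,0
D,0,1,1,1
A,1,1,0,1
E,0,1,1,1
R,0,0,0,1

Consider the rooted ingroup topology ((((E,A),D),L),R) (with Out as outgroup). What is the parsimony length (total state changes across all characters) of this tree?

Map each character onto ((((E,A),D),L),R) (rooted by Out) and count the minimum state changes it requires (Fitch parsimony):
I: 2; II: 1; III: 2; IV: 2.
Total tree length = 7.

7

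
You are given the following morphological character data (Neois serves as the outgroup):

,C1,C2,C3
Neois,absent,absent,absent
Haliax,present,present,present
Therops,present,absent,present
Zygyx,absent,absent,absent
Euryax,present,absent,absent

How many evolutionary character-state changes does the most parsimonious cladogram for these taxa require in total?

3

The outgroup has state 'absent' for every character, so 'present' is the derived state throughout.
C1: derived state 'present' in Euryax, Haliax, and Therops only — synapomorphy for {Euryax, Haliax, Therops}.
C2: derived state 'present' in Haliax only — an autapomorphy, so it tells us nothing about relationships among taxa.
C3: derived state 'present' in Haliax and Therops only — synapomorphy for {Haliax, Therops}.
Most parsimonious ingroup topology: (((Haliax,Therops),Euryax),Zygyx).
Changes per character on this tree: C1: 1; C2: 1; C3: 1.
Total = 3.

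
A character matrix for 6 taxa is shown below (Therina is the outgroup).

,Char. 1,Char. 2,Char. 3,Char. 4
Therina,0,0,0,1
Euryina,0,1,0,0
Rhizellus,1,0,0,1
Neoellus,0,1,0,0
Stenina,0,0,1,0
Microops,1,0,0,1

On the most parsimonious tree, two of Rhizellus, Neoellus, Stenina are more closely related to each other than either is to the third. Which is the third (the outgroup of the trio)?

Character polarity is set by the outgroup: the derived state is whichever differs from the outgroup's state, so for Char. 4 the derived state is '0', and for the remaining characters it is '1'.
Only Microops and Rhizellus show the derived state '1' for Char. 1, supporting them as a clade.
Char. 2: derived state '1' in Euryina and Neoellus only — synapomorphy for {Euryina, Neoellus}.
Char. 3: derived state '1' in Stenina only — an autapomorphy, so it tells us nothing about relationships among taxa.
Char. 4: derived state '0' in Euryina, Neoellus, and Stenina only — synapomorphy for {Euryina, Neoellus, Stenina}.
Most parsimonious ingroup topology: (((Euryina,Neoellus),Stenina),(Rhizellus,Microops)).
Stenina and Neoellus share a more recent common ancestor with each other than either does with Rhizellus, so Rhizellus is the least closely related of the three.

Rhizellus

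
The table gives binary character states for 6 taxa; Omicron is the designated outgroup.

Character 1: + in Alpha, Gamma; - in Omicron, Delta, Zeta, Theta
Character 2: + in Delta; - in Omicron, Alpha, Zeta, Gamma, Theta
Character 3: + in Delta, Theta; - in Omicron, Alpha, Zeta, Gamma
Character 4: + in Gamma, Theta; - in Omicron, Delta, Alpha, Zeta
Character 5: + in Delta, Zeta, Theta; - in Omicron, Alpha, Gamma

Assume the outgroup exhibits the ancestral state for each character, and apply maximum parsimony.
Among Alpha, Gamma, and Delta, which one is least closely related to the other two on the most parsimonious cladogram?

Delta

The outgroup has state '-' for every character, so '+' is the derived state throughout.
Character 1: derived state '+' in Alpha and Gamma only — synapomorphy for {Alpha, Gamma}.
Character 2: derived state '+' in Delta only — an autapomorphy, so it tells us nothing about relationships among taxa.
Character 3: derived state '+' in Delta and Theta only — synapomorphy for {Delta, Theta}.
Character 4 (state '+') occurs in Gamma and Theta but conflicts with the nesting implied by the other characters — most parsimoniously interpreted as homoplasy.
Character 5 (derived state '+') is shared by Delta, Theta, and Zeta — a synapomorphy uniting that clade.
Most parsimonious ingroup topology: (((Delta,Theta),Zeta),(Alpha,Gamma)).
Gamma and Alpha share a more recent common ancestor with each other than either does with Delta, so Delta is the least closely related of the three.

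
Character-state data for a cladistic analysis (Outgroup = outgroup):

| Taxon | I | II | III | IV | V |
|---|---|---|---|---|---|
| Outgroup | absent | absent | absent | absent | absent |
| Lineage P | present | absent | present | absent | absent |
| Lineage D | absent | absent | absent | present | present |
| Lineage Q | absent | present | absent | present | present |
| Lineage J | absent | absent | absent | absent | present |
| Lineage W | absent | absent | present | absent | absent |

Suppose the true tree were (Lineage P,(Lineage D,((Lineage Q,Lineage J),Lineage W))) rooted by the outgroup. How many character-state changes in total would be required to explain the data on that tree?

Map each character onto (Lineage P,(Lineage D,((Lineage Q,Lineage J),Lineage W))) (rooted by Outgroup) and count the minimum state changes it requires (Fitch parsimony):
I: 1; II: 1; III: 2; IV: 2; V: 2.
Total tree length = 8.

8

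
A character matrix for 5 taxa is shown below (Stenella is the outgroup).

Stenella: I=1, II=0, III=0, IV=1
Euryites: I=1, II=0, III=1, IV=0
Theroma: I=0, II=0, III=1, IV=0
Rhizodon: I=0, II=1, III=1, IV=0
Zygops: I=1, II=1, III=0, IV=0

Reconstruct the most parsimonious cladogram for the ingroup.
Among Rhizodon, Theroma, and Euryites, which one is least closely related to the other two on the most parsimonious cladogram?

Euryites

Character polarity is set by the outgroup: the derived state is whichever differs from the outgroup's state, so for I, IV the derived state is '0', and for the remaining characters it is '1'.
I: derived state '0' in Rhizodon and Theroma only — synapomorphy for {Rhizodon, Theroma}.
II groups Rhizodon and Zygops, which is incompatible with the clades supported by the remaining characters; treating it as convergent (homoplasy) costs fewer steps than any alternative tree.
Only Euryites, Rhizodon, and Theroma show the derived state '1' for III, supporting them as a clade.
IV (derived state '0') is shared by all ingroup taxa — unites the whole ingroup.
Most parsimonious ingroup topology: ((Euryites,(Theroma,Rhizodon)),Zygops).
Rhizodon and Theroma share a more recent common ancestor with each other than either does with Euryites, so Euryites is the least closely related of the three.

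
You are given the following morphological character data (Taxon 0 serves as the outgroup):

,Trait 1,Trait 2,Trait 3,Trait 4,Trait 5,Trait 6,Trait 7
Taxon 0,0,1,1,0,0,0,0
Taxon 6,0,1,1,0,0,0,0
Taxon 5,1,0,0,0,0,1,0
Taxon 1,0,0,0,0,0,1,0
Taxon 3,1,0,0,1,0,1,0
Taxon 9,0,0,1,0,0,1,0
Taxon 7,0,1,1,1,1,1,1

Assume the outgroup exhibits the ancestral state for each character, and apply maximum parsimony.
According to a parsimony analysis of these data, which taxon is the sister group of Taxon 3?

Character polarity is set by the outgroup: the derived state is whichever differs from the outgroup's state, so for Trait 2, Trait 3 the derived state is '0', and for the remaining characters it is '1'.
Only Taxon 3 and Taxon 5 show the derived state '1' for Trait 1, supporting them as a clade.
Trait 2: derived state '0' in Taxon 1, Taxon 3, Taxon 5, and Taxon 9 only — synapomorphy for {Taxon 1, Taxon 3, Taxon 5, Taxon 9}.
Trait 3 (derived state '0') is shared by Taxon 1, Taxon 3, and Taxon 5 — a synapomorphy uniting that clade.
Trait 4 (state '1') occurs in Taxon 3 and Taxon 7 but conflicts with the nesting implied by the other characters — most parsimoniously interpreted as homoplasy.
Trait 5: derived state '1' in Taxon 7 only — an autapomorphy, so it tells us nothing about relationships among taxa.
Trait 6 (derived state '1') is shared by Taxon 1, Taxon 3, Taxon 5, Taxon 7, and Taxon 9 — a synapomorphy uniting that clade.
Trait 7: derived state '1' in Taxon 7 only — an autapomorphy, so it tells us nothing about relationships among taxa.
Most parsimonious ingroup topology: (Taxon 6,((((Taxon 5,Taxon 3),Taxon 1),Taxon 9),Taxon 7)).
Taxon 3 and Taxon 5 form a cherry on this tree, so they are sister taxa.

Taxon 5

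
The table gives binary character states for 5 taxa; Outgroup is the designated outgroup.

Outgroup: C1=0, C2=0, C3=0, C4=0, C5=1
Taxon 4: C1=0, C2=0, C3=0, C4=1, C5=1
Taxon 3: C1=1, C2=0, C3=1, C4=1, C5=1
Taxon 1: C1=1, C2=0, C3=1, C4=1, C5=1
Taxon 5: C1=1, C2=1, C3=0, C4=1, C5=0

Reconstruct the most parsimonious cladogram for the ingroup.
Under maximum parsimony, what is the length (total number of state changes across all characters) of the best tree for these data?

5

Character polarity is set by the outgroup: the derived state is whichever differs from the outgroup's state, so for C5 the derived state is '0', and for the remaining characters it is '1'.
C1: derived state '1' in Taxon 1, Taxon 3, and Taxon 5 only — synapomorphy for {Taxon 1, Taxon 3, Taxon 5}.
C2: derived state '1' in Taxon 5 only — an autapomorphy, so it tells us nothing about relationships among taxa.
C3 (derived state '1') is shared by Taxon 1 and Taxon 3 — a synapomorphy uniting that clade.
All ingroup taxa share the derived state '1' for C4; it defines the ingroup but does not resolve relationships within it.
C5: derived state '0' in Taxon 5 only — an autapomorphy, so it tells us nothing about relationships among taxa.
Most parsimonious ingroup topology: (Taxon 4,((Taxon 3,Taxon 1),Taxon 5)).
Changes per character on this tree: C1: 1; C2: 1; C3: 1; C4: 1; C5: 1.
Total = 5.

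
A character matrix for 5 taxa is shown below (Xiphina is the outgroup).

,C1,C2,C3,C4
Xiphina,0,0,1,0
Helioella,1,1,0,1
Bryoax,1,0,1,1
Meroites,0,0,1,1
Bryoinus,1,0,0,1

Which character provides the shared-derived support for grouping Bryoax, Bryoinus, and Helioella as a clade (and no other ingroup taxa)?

Character polarity is set by the outgroup: the derived state is whichever differs from the outgroup's state, so for C3 the derived state is '0', and for the remaining characters it is '1'.
C1: derived state '1' in Bryoax, Bryoinus, and Helioella only — synapomorphy for {Bryoax, Bryoinus, Helioella}.
C2: derived state '1' in Helioella only — an autapomorphy, so it tells us nothing about relationships among taxa.
Only Bryoinus and Helioella show the derived state '0' for C3, supporting them as a clade.
C4 (derived state '1') is shared by all ingroup taxa — unites the whole ingroup.
Most parsimonious ingroup topology: (((Helioella,Bryoinus),Bryoax),Meroites).
The clade {Bryoax, Bryoinus, Helioella} is supported by C1: its derived state '1' occurs in exactly those taxa and in no other taxon (including the outgroup).

C1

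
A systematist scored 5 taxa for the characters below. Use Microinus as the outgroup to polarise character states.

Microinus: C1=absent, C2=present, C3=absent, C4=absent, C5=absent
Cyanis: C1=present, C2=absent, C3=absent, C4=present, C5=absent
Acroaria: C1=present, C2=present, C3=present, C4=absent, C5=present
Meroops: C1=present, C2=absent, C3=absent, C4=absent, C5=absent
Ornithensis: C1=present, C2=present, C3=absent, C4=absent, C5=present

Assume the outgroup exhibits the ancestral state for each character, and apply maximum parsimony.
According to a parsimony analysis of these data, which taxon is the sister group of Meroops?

Cyanis

Character polarity is set by the outgroup: the derived state is whichever differs from the outgroup's state, so for C2 the derived state is 'absent', and for the remaining characters it is 'present'.
C1 (derived state 'present') is shared by all ingroup taxa — unites the whole ingroup.
Only Cyanis and Meroops show the derived state 'absent' for C2, supporting them as a clade.
C3 (derived state 'present') is unique to Acroaria (autapomorphy; uninformative for grouping).
C4 (derived state 'present') is unique to Cyanis (autapomorphy; uninformative for grouping).
C5 (derived state 'present') is shared by Acroaria and Ornithensis — a synapomorphy uniting that clade.
Most parsimonious ingroup topology: ((Cyanis,Meroops),(Acroaria,Ornithensis)).
Meroops and Cyanis form a cherry on this tree, so they are sister taxa.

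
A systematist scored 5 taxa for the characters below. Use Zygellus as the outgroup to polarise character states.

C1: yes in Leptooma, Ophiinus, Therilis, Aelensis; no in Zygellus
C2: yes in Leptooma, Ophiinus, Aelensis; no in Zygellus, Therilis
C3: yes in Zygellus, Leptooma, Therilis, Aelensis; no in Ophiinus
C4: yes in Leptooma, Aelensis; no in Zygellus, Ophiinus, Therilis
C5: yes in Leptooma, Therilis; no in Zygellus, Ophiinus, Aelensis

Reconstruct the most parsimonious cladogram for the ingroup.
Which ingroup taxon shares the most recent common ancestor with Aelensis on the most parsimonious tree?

Character polarity is set by the outgroup: the derived state is whichever differs from the outgroup's state, so for C3 the derived state is 'no', and for the remaining characters it is 'yes'.
All ingroup taxa share the derived state 'yes' for C1; it defines the ingroup but does not resolve relationships within it.
C2: derived state 'yes' in Aelensis, Leptooma, and Ophiinus only — synapomorphy for {Aelensis, Leptooma, Ophiinus}.
C3: derived state 'no' in Ophiinus only — an autapomorphy, so it tells us nothing about relationships among taxa.
Only Aelensis and Leptooma show the derived state 'yes' for C4, supporting them as a clade.
C5 (state 'yes') occurs in Leptooma and Therilis but conflicts with the nesting implied by the other characters — most parsimoniously interpreted as homoplasy.
Most parsimonious ingroup topology: (((Leptooma,Aelensis),Ophiinus),Therilis).
Aelensis and Leptooma form a cherry on this tree, so they are sister taxa.

Leptooma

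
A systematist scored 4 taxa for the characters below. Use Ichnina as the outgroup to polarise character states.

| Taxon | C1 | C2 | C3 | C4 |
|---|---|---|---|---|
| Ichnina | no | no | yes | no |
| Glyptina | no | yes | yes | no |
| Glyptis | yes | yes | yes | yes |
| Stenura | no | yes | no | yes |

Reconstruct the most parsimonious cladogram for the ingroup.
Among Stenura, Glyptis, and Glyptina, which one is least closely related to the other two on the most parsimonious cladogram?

Glyptina

Character polarity is set by the outgroup: the derived state is whichever differs from the outgroup's state, so for C3 the derived state is 'no', and for the remaining characters it is 'yes'.
C1 (derived state 'yes') is unique to Glyptis (autapomorphy; uninformative for grouping).
All ingroup taxa share the derived state 'yes' for C2; it defines the ingroup but does not resolve relationships within it.
C3 (derived state 'no') is unique to Stenura (autapomorphy; uninformative for grouping).
C4 (derived state 'yes') is shared by Glyptis and Stenura — a synapomorphy uniting that clade.
Most parsimonious ingroup topology: (Glyptina,(Glyptis,Stenura)).
Glyptis and Stenura share a more recent common ancestor with each other than either does with Glyptina, so Glyptina is the least closely related of the three.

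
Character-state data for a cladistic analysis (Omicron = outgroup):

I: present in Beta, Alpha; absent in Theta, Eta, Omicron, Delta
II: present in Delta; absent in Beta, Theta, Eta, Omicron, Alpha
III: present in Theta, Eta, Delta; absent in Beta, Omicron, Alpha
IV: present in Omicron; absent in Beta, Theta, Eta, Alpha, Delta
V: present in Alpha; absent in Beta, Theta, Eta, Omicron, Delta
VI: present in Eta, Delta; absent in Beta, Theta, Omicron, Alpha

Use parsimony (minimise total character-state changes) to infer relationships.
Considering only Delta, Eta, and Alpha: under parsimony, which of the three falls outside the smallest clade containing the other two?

Alpha

Character polarity is set by the outgroup: the derived state is whichever differs from the outgroup's state, so for IV the derived state is 'absent', and for the remaining characters it is 'present'.
Only Alpha and Beta show the derived state 'present' for I, supporting them as a clade.
II: derived state 'present' in Delta only — an autapomorphy, so it tells us nothing about relationships among taxa.
Only Delta, Eta, and Theta show the derived state 'present' for III, supporting them as a clade.
IV (derived state 'absent') is shared by all ingroup taxa — unites the whole ingroup.
V (derived state 'present') is unique to Alpha (autapomorphy; uninformative for grouping).
VI (derived state 'present') is shared by Delta and Eta — a synapomorphy uniting that clade.
Most parsimonious ingroup topology: ((Theta,(Eta,Delta)),(Alpha,Beta)).
Delta and Eta share a more recent common ancestor with each other than either does with Alpha, so Alpha is the least closely related of the three.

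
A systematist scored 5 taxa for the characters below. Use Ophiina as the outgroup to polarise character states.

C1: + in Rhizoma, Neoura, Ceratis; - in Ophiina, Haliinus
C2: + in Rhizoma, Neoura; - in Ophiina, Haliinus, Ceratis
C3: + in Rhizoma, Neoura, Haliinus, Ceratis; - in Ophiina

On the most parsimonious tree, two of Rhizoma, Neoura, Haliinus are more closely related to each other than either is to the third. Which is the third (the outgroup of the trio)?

Haliinus

The outgroup has state '-' for every character, so '+' is the derived state throughout.
C1 (derived state '+') is shared by Ceratis, Neoura, and Rhizoma — a synapomorphy uniting that clade.
C2 (derived state '+') is shared by Neoura and Rhizoma — a synapomorphy uniting that clade.
All ingroup taxa share the derived state '+' for C3; it defines the ingroup but does not resolve relationships within it.
Most parsimonious ingroup topology: (((Rhizoma,Neoura),Ceratis),Haliinus).
Rhizoma and Neoura share a more recent common ancestor with each other than either does with Haliinus, so Haliinus is the least closely related of the three.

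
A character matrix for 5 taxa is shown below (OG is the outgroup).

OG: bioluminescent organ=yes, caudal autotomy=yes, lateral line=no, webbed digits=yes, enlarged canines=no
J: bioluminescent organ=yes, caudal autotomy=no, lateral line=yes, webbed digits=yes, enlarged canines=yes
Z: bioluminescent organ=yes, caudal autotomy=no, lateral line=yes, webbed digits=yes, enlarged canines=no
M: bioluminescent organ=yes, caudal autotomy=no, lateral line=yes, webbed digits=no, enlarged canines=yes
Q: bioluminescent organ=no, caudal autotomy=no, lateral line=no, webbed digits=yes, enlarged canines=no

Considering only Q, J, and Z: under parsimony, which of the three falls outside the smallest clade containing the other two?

Character polarity is set by the outgroup: the derived state is whichever differs from the outgroup's state, so for bioluminescent organ, caudal autotomy, webbed digits the derived state is 'no', and for the remaining characters it is 'yes'.
bioluminescent organ: derived state 'no' in Q only — an autapomorphy, so it tells us nothing about relationships among taxa.
All ingroup taxa share the derived state 'no' for caudal autotomy; it defines the ingroup but does not resolve relationships within it.
lateral line (derived state 'yes') is shared by J, M, and Z — a synapomorphy uniting that clade.
webbed digits (derived state 'no') is unique to M (autapomorphy; uninformative for grouping).
enlarged canines (derived state 'yes') is shared by J and M — a synapomorphy uniting that clade.
Most parsimonious ingroup topology: (((J,M),Z),Q).
Z and J share a more recent common ancestor with each other than either does with Q, so Q is the least closely related of the three.

Q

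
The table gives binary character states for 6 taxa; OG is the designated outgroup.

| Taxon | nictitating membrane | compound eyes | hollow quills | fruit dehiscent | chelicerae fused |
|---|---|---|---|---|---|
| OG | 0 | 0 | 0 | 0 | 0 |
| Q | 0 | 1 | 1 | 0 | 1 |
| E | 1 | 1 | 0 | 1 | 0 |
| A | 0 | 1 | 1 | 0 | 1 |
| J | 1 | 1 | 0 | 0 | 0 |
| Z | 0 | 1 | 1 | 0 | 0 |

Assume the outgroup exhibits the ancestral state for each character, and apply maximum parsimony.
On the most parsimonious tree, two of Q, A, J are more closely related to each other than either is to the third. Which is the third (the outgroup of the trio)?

The outgroup has state '0' for every character, so '1' is the derived state throughout.
Only E and J show the derived state '1' for nictitating membrane, supporting them as a clade.
All ingroup taxa share the derived state '1' for compound eyes; it defines the ingroup but does not resolve relationships within it.
hollow quills (derived state '1') is shared by A, Q, and Z — a synapomorphy uniting that clade.
fruit dehiscent (derived state '1') is unique to E (autapomorphy; uninformative for grouping).
chelicerae fused: derived state '1' in A and Q only — synapomorphy for {A, Q}.
Most parsimonious ingroup topology: (((Q,A),Z),(E,J)).
A and Q share a more recent common ancestor with each other than either does with J, so J is the least closely related of the three.

J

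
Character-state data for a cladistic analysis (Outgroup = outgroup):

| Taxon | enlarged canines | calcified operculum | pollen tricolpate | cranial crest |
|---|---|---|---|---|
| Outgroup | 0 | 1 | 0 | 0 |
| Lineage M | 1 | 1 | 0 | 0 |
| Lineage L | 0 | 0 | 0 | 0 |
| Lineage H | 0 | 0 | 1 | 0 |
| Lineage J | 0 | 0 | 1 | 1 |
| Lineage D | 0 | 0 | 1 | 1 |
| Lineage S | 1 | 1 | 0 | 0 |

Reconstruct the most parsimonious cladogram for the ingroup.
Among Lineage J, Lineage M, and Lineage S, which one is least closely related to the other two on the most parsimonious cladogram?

Lineage J

Character polarity is set by the outgroup: the derived state is whichever differs from the outgroup's state, so for calcified operculum the derived state is '0', and for the remaining characters it is '1'.
Only Lineage M and Lineage S show the derived state '1' for enlarged canines, supporting them as a clade.
Only Lineage D, Lineage H, Lineage J, and Lineage L show the derived state '0' for calcified operculum, supporting them as a clade.
pollen tricolpate: derived state '1' in Lineage D, Lineage H, and Lineage J only — synapomorphy for {Lineage D, Lineage H, Lineage J}.
cranial crest (derived state '1') is shared by Lineage D and Lineage J — a synapomorphy uniting that clade.
Most parsimonious ingroup topology: ((Lineage M,Lineage S),(Lineage L,(Lineage H,(Lineage J,Lineage D)))).
Lineage M and Lineage S share a more recent common ancestor with each other than either does with Lineage J, so Lineage J is the least closely related of the three.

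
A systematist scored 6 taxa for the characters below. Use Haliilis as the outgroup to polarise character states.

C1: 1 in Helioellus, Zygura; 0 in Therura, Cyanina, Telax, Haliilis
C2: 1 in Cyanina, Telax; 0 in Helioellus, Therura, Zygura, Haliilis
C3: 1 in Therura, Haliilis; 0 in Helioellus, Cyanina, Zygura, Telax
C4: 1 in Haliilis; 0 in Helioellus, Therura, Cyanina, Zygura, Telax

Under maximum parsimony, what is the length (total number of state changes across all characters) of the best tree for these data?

Character polarity is set by the outgroup: the derived state is whichever differs from the outgroup's state, so for C3, C4 the derived state is '0', and for the remaining characters it is '1'.
C1: derived state '1' in Helioellus and Zygura only — synapomorphy for {Helioellus, Zygura}.
C2: derived state '1' in Cyanina and Telax only — synapomorphy for {Cyanina, Telax}.
C3: derived state '0' in Cyanina, Helioellus, Telax, and Zygura only — synapomorphy for {Cyanina, Helioellus, Telax, Zygura}.
C4 (derived state '0') is shared by all ingroup taxa — unites the whole ingroup.
Most parsimonious ingroup topology: (((Cyanina,Telax),(Zygura,Helioellus)),Therura).
Changes per character on this tree: C1: 1; C2: 1; C3: 1; C4: 1.
Total = 4.

4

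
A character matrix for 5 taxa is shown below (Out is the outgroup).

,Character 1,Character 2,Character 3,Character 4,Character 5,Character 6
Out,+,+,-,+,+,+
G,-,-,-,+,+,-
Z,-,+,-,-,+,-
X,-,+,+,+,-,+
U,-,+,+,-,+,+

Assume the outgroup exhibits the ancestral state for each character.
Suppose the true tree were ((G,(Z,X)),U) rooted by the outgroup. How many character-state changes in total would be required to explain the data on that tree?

Map each character onto ((G,(Z,X)),U) (rooted by Out) and count the minimum state changes it requires (Fitch parsimony):
Character 1: 1; Character 2: 1; Character 3: 2; Character 4: 2; Character 5: 1; Character 6: 2.
Total tree length = 9.

9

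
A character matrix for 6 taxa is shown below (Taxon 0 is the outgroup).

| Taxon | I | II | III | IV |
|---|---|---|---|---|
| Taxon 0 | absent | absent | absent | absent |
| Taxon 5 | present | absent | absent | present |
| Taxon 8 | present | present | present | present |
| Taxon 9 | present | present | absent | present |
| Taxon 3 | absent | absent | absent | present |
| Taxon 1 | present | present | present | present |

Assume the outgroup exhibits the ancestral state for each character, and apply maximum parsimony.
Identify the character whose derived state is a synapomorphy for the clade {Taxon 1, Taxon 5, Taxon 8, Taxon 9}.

I

The outgroup has state 'absent' for every character, so 'present' is the derived state throughout.
I (derived state 'present') is shared by Taxon 1, Taxon 5, Taxon 8, and Taxon 9 — a synapomorphy uniting that clade.
II (derived state 'present') is shared by Taxon 1, Taxon 8, and Taxon 9 — a synapomorphy uniting that clade.
III (derived state 'present') is shared by Taxon 1 and Taxon 8 — a synapomorphy uniting that clade.
IV (derived state 'present') is shared by all ingroup taxa — unites the whole ingroup.
Most parsimonious ingroup topology: ((Taxon 5,((Taxon 8,Taxon 1),Taxon 9)),Taxon 3).
The clade {Taxon 1, Taxon 5, Taxon 8, Taxon 9} is supported by I: its derived state 'present' occurs in exactly those taxa and in no other taxon (including the outgroup).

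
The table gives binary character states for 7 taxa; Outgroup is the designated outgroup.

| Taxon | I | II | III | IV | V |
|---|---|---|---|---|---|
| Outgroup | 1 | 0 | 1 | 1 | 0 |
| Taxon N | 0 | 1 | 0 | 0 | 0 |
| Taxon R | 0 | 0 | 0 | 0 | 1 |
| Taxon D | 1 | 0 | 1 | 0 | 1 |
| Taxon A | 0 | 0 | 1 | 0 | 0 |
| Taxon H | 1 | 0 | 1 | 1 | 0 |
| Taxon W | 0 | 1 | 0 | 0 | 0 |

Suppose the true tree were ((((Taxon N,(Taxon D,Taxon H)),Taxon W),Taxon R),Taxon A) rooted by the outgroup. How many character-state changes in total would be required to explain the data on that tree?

Map each character onto ((((Taxon N,(Taxon D,Taxon H)),Taxon W),Taxon R),Taxon A) (rooted by Outgroup) and count the minimum state changes it requires (Fitch parsimony):
I: 2; II: 2; III: 2; IV: 2; V: 2.
Total tree length = 10.

10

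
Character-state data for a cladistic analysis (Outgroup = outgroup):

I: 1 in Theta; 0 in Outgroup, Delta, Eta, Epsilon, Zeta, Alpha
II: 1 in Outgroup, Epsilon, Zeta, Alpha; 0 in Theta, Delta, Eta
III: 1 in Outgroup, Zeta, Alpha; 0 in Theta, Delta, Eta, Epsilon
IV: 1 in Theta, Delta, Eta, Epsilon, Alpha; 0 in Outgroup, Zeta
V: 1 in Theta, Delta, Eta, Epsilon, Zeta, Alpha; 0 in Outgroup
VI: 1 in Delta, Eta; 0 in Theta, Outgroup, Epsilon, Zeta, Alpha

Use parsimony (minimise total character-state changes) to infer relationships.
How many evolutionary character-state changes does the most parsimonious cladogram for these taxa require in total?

Character polarity is set by the outgroup: the derived state is whichever differs from the outgroup's state, so for II, III the derived state is '0', and for the remaining characters it is '1'.
I (derived state '1') is unique to Theta (autapomorphy; uninformative for grouping).
II: derived state '0' in Delta, Eta, and Theta only — synapomorphy for {Delta, Eta, Theta}.
III (derived state '0') is shared by Delta, Epsilon, Eta, and Theta — a synapomorphy uniting that clade.
IV (derived state '1') is shared by Alpha, Delta, Epsilon, Eta, and Theta — a synapomorphy uniting that clade.
All ingroup taxa share the derived state '1' for V; it defines the ingroup but does not resolve relationships within it.
VI (derived state '1') is shared by Delta and Eta — a synapomorphy uniting that clade.
Most parsimonious ingroup topology: (Zeta,((((Eta,Delta),Theta),Epsilon),Alpha)).
Changes per character on this tree: I: 1; II: 1; III: 1; IV: 1; V: 1; VI: 1.
Total = 6.

6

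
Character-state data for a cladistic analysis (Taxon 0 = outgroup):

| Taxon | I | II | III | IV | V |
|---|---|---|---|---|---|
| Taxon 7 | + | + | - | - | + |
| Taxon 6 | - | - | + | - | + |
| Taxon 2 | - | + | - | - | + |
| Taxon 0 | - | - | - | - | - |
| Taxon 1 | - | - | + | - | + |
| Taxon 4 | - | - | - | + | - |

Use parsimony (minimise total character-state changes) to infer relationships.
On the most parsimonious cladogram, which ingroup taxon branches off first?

Taxon 4

The outgroup has state '-' for every character, so '+' is the derived state throughout.
I (derived state '+') is unique to Taxon 7 (autapomorphy; uninformative for grouping).
Only Taxon 2 and Taxon 7 show the derived state '+' for II, supporting them as a clade.
Only Taxon 1 and Taxon 6 show the derived state '+' for III, supporting them as a clade.
IV (derived state '+') is unique to Taxon 4 (autapomorphy; uninformative for grouping).
V (derived state '+') is shared by Taxon 1, Taxon 2, Taxon 6, and Taxon 7 — a synapomorphy uniting that clade.
Most parsimonious ingroup topology: (((Taxon 1,Taxon 6),(Taxon 2,Taxon 7)),Taxon 4).
Taxon 4 is sister to the clade containing all other ingroup taxa, so it is the earliest-diverging (most basal) ingroup lineage.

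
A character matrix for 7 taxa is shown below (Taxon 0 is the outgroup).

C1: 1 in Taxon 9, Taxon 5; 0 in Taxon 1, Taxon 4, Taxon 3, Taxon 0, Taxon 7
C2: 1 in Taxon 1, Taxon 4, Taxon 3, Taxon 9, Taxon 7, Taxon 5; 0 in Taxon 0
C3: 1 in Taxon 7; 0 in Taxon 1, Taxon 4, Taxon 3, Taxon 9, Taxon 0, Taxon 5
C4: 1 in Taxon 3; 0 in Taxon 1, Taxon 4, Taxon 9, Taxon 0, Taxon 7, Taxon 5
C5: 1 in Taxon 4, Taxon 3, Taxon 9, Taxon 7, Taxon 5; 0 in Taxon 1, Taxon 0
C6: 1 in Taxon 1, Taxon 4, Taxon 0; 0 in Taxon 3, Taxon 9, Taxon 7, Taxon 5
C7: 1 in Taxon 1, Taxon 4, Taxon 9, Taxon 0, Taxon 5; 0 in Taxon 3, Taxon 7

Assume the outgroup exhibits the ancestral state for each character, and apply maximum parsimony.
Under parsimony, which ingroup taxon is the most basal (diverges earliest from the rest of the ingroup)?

Taxon 1

Character polarity is set by the outgroup: the derived state is whichever differs from the outgroup's state, so for C6, C7 the derived state is '0', and for the remaining characters it is '1'.
C1 (derived state '1') is shared by Taxon 5 and Taxon 9 — a synapomorphy uniting that clade.
All ingroup taxa share the derived state '1' for C2; it defines the ingroup but does not resolve relationships within it.
C3 (derived state '1') is unique to Taxon 7 (autapomorphy; uninformative for grouping).
C4: derived state '1' in Taxon 3 only — an autapomorphy, so it tells us nothing about relationships among taxa.
Only Taxon 3, Taxon 4, Taxon 5, Taxon 7, and Taxon 9 show the derived state '1' for C5, supporting them as a clade.
Only Taxon 3, Taxon 5, Taxon 7, and Taxon 9 show the derived state '0' for C6, supporting them as a clade.
C7 (derived state '0') is shared by Taxon 3 and Taxon 7 — a synapomorphy uniting that clade.
Most parsimonious ingroup topology: ((((Taxon 7,Taxon 3),(Taxon 5,Taxon 9)),Taxon 4),Taxon 1).
Taxon 1 is sister to the clade containing all other ingroup taxa, so it is the earliest-diverging (most basal) ingroup lineage.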